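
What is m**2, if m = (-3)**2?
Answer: 81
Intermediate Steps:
m = 9
m**2 = 9**2 = 81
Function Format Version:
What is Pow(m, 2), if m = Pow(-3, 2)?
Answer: 81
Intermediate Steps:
m = 9
Pow(m, 2) = Pow(9, 2) = 81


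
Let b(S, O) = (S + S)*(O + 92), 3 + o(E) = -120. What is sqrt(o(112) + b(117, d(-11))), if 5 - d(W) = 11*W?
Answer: sqrt(50889) ≈ 225.59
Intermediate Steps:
d(W) = 5 - 11*W
o(E) = -123 (o(E) = -3 - 120 = -123)
b(S, O) = 2*S*(92 + O) (b(S, O) = (2*S)*(92 + O) = 2*S*(92 + O))
sqrt(o(112) + b(117, d(-11))) = sqrt(-123 + 2*117*(92 + (5 - 11*(-11)))) = sqrt(-123 + 2*117*(92 + (5 + 121))) = sqrt(-123 + 2*117*(92 + 126)) = sqrt(-123 + 2*117*218) = sqrt(-123 + 51012) = sqrt(50889)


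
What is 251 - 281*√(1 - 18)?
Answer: 251 - 281*I*√17 ≈ 251.0 - 1158.6*I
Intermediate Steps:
251 - 281*√(1 - 18) = 251 - 281*I*√17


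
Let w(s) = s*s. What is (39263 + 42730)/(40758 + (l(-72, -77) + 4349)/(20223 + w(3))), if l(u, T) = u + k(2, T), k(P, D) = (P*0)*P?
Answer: 1658882376/824620133 ≈ 2.0117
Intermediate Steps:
k(P, D) = 0 (k(P, D) = 0*P = 0)
l(u, T) = u (l(u, T) = u + 0 = u)
w(s) = s²
(39263 + 42730)/(40758 + (l(-72, -77) + 4349)/(20223 + w(3))) = (39263 + 42730)/(40758 + (-72 + 4349)/(20223 + 3²)) = 81993/(40758 + 4277/(20223 + 9)) = 81993/(40758 + 4277/20232) = 81993/(824620133/20232) = 81993*(20232/824620133) = 1658882376/824620133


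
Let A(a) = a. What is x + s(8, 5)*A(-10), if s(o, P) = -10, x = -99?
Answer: 1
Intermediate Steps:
x + s(8, 5)*A(-10) = -99 - 10*(-10) = -99 + 100 = 1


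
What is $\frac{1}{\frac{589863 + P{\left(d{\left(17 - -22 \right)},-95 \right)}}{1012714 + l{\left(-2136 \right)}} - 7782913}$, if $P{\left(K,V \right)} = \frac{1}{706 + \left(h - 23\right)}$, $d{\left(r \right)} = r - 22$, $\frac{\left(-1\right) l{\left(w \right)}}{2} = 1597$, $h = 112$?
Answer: $- \frac{401284200}{3123159782404057} \approx -1.2849 \cdot 10^{-7}$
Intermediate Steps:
$l{\left(w \right)} = -3194$ ($l{\left(w \right)} = \left(-2\right) 1597 = -3194$)
$d{\left(r \right)} = -22 + r$
$P{\left(K,V \right)} = \frac{1}{795}$ ($P{\left(K,V \right)} = \frac{1}{706 + \left(112 - 23\right)} = \frac{1}{706 + 89} = \frac{1}{795}$)
$\frac{1}{\frac{589863 + P{\left(d{\left(17 - -22 \right)},-95 \right)}}{1012714 + l{\left(-2136 \right)}} - 7782913} = \frac{1}{\frac{589863 + \frac{1}{795}}{1012714 - 3194} - 7782913} = \frac{1}{\frac{468941086}{795 \cdot 1009520} - 7782913} = \frac{1}{\frac{468941086}{795} \cdot \frac{1}{1009520} - 7782913} = \frac{1}{\frac{234470543}{401284200} - 7782913} = \frac{1}{- \frac{3123159782404057}{401284200}} = - \frac{401284200}{3123159782404057}$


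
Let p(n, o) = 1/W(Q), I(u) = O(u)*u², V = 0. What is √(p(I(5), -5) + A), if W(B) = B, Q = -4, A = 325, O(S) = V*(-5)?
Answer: √1299/2 ≈ 18.021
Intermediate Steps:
O(S) = 0 (O(S) = 0*(-5) = 0)
I(u) = 0 (I(u) = 0*u² = 0)
p(n, o) = -¼ (p(n, o) = 1/(-4) = -¼)
√(p(I(5), -5) + A) = √(-¼ + 325) = √(1299/4) = √1299/2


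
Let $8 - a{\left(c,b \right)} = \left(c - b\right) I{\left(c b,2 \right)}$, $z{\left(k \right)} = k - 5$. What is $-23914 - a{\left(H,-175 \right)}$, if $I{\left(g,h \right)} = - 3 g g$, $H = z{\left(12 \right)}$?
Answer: $-819365172$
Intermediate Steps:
$z{\left(k \right)} = -5 + k$ ($z{\left(k \right)} = k - 5 = -5 + k$)
$H = 7$ ($H = -5 + 12 = 7$)
$I{\left(g,h \right)} = - 3 g^{2}$
$a{\left(c,b \right)} = 8 + 3 b^{2} c^{2} \left(c - b\right)$ ($a{\left(c,b \right)} = 8 - \left(c - b\right) \left(- 3 \left(c b\right)^{2}\right) = 8 - \left(c - b\right) \left(- 3 \left(b c\right)^{2}\right) = 8 - \left(c - b\right) \left(- 3 b^{2} c^{2}\right) = 8 - - 3 b^{2} c^{2} \left(c - b\right) = 8 + 3 b^{2} c^{2} \left(c - b\right)$)
$-23914 - a{\left(H,-175 \right)} = -23914 - \left(8 - 3 \left(-175\right)^{3} \cdot 7^{2} + 3 \left(-175\right)^{2} \cdot 7^{3}\right) = -23914 - \left(8 - \left(-16078125\right) 49 + 3 \cdot 30625 \cdot 343\right) = -23914 - \left(8 + 787828125 + 31513125\right) = -23914 - 819341258 = -819365172$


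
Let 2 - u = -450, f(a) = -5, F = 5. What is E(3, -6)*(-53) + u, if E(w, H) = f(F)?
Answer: 717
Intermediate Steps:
E(w, H) = -5
u = 452 (u = 2 - 1*(-450) = 2 + 450 = 452)
E(3, -6)*(-53) + u = -5*(-53) + 452 = 265 + 452 = 717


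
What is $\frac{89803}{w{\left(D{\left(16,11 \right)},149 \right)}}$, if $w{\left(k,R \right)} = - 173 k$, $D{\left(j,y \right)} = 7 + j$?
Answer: $- \frac{89803}{3979} \approx -22.569$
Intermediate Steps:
$\frac{89803}{w{\left(D{\left(16,11 \right)},149 \right)}} = \frac{89803}{\left(-173\right) \left(7 + 16\right)} = \frac{89803}{\left(-173\right) 23} = \frac{89803}{-3979} = 89803 \left(- \frac{1}{3979}\right) = - \frac{89803}{3979}$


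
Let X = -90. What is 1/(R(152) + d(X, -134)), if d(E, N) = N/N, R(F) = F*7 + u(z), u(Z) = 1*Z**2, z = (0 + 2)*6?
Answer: 1/1209 ≈ 0.00082713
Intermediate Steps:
z = 12 (z = 2*6 = 12)
u(Z) = Z**2
R(F) = 144 + 7*F (R(F) = F*7 + 12**2 = 7*F + 144 = 144 + 7*F)
d(E, N) = 1
1/(R(152) + d(X, -134)) = 1/((144 + 7*152) + 1) = 1/((144 + 1064) + 1) = 1/(1208 + 1) = 1/1209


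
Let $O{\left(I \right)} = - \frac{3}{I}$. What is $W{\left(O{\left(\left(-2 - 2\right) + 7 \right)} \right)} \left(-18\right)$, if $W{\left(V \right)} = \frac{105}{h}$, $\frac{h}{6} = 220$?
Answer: $- \frac{63}{44} \approx -1.4318$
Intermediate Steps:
$h = 1320$ ($h = 6 \cdot 220 = 1320$)
$W{\left(V \right)} = \frac{7}{88}$ ($W{\left(V \right)} = \frac{105}{1320} = 105 \cdot \frac{1}{1320} = \frac{7}{88}$)
$W{\left(O{\left(\left(-2 - 2\right) + 7 \right)} \right)} \left(-18\right) = \frac{7}{88} \left(-18\right) = - \frac{63}{44}$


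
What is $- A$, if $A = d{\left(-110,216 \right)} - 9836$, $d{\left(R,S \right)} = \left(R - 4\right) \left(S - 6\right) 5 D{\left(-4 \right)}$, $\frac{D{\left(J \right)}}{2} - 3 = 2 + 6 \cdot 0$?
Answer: $1206836$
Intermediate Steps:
$D{\left(J \right)} = 10$ ($D{\left(J \right)} = 6 + 2 \left(2 + 6 \cdot 0\right) = 6 + 2 \left(2 + 0\right) = 6 + 2 \cdot 2 = 6 + 4 = 10$)
$d{\left(R,S \right)} = 50 \left(-6 + S\right) \left(-4 + R\right)$ ($d{\left(R,S \right)} = \left(R - 4\right) \left(S - 6\right) 5 \cdot 10 = \left(-4 + R\right) \left(-6 + S\right) 5 \cdot 10 = \left(-6 + S\right) \left(-4 + R\right) 5 \cdot 10 = 5 \left(-6 + S\right) \left(-4 + R\right) 10 = 50 \left(-6 + S\right) \left(-4 + R\right)$)
$A = -1206836$ ($A = \left(1200 - -33000 - 43200 + 50 \left(-110\right) 216\right) - 9836 = \left(1200 + 33000 - 43200 - 1188000\right) - 9836 = -1197000 - 9836 = -1206836$)
$- A = \left(-1\right) \left(-1206836\right) = 1206836$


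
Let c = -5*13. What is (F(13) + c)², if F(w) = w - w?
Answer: 4225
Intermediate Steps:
c = -65
F(w) = 0
(F(13) + c)² = (0 - 65)² = (-65)² = 4225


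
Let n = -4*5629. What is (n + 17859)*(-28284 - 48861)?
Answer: 359264265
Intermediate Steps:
n = -22516
(n + 17859)*(-28284 - 48861) = (-22516 + 17859)*(-28284 - 48861) = -4657*(-77145) = 359264265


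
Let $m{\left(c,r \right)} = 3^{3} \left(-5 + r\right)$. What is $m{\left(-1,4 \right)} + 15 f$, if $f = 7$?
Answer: $78$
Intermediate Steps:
$m{\left(c,r \right)} = -135 + 27 r$ ($m{\left(c,r \right)} = 27 \left(-5 + r\right) = -135 + 27 r$)
$m{\left(-1,4 \right)} + 15 f = \left(-135 + 27 \cdot 4\right) + 15 \cdot 7 = \left(-135 + 108\right) + 105 = -27 + 105 = 78$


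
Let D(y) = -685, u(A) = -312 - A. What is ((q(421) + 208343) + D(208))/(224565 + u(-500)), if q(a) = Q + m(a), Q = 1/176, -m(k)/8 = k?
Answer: 35955041/39556528 ≈ 0.90895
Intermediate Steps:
m(k) = -8*k
Q = 1/176 ≈ 0.0056818
q(a) = 1/176 - 8*a
((q(421) + 208343) + D(208))/(224565 + u(-500)) = (((1/176 - 8*421) + 208343) - 685)/(224565 + (-312 - 1*(-500))) = (((1/176 - 3368) + 208343) - 685)/(224565 + (-312 + 500)) = ((-592767/176 + 208343) - 685)/(224565 + 188) = (36075601/176 - 685)/224753 = (35955041/176)*(1/224753) = 35955041/39556528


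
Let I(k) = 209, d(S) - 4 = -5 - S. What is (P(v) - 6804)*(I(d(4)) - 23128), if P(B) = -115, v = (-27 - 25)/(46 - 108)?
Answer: 158576561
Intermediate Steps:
d(S) = -1 - S (d(S) = 4 + (-5 - S) = -1 - S)
v = 26/31 (v = -52/(-62) = -52*(-1/62) = 26/31 ≈ 0.83871)
(P(v) - 6804)*(I(d(4)) - 23128) = (-115 - 6804)*(209 - 23128) = -6919*(-22919) = 158576561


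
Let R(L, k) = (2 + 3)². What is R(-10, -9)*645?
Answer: 16125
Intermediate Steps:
R(L, k) = 25 (R(L, k) = 5² = 25)
R(-10, -9)*645 = 25*645 = 16125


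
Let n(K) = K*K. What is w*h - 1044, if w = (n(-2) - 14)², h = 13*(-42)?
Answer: -55644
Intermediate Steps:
n(K) = K²
h = -546
w = 100 (w = ((-2)² - 14)² = (4 - 14)² = (-10)² = 100)
w*h - 1044 = 100*(-546) - 1044 = -54600 - 1044 = -55644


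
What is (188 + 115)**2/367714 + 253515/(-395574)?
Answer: -4741980112/12121508153 ≈ -0.39120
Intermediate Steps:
(188 + 115)**2/367714 + 253515/(-395574) = 303**2*(1/367714) + 253515*(-1/395574) = 91809*(1/367714) - 84505/131858 = 91809/367714 - 84505/131858 = -4741980112/12121508153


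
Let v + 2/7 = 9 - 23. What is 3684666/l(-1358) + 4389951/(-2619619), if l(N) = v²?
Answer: 236462366270223/13098095000 ≈ 18053.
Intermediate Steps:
v = -100/7 (v = -2/7 + (9 - 23) = -2/7 - 14 = -100/7 ≈ -14.286)
l(N) = 10000/49 (l(N) = (-100/7)² = 10000/49)
3684666/l(-1358) + 4389951/(-2619619) = 3684666/(10000/49) + 4389951/(-2619619) = 3684666*(49/10000) + 4389951*(-1/2619619) = 90274317/5000 - 4389951/2619619 = 236462366270223/13098095000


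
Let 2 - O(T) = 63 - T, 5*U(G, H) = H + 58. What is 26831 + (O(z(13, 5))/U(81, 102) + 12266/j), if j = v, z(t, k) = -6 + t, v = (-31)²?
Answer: 412723765/15376 ≈ 26842.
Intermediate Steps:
v = 961
U(G, H) = 58/5 + H/5 (U(G, H) = (H + 58)/5 = (58 + H)/5 = 58/5 + H/5)
j = 961
O(T) = -61 + T (O(T) = 2 - (63 - T) = 2 + (-63 + T) = -61 + T)
26831 + (O(z(13, 5))/U(81, 102) + 12266/j) = 26831 + ((-61 + (-6 + 13))/(58/5 + (⅕)*102) + 12266/961) = 26831 + ((-61 + 7)/(58/5 + 102/5) + 12266*(1/961)) = 26831 + (-54/32 + 12266/961) = 26831 + (-54*1/32 + 12266/961) = 26831 + (-27/16 + 12266/961) = 26831 + 170309/15376 = 412723765/15376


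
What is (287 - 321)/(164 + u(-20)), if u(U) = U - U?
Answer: -17/82 ≈ -0.20732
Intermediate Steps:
u(U) = 0
(287 - 321)/(164 + u(-20)) = (287 - 321)/(164 + 0) = -34/164 = -34*1/164 = -17/82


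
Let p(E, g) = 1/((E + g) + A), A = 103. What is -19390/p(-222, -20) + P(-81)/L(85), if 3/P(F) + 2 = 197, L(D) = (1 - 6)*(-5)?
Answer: 4379716251/1625 ≈ 2.6952e+6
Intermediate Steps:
L(D) = 25 (L(D) = -5*(-5) = 25)
P(F) = 1/65 (P(F) = 3/(-2 + 197) = 3/195 = 3*(1/195) = 1/65)
p(E, g) = 1/(103 + E + g) (p(E, g) = 1/((E + g) + 103) = 1/(103 + E + g))
-19390/p(-222, -20) + P(-81)/L(85) = -19390/(1/(103 - 222 - 20)) + (1/65)/25 = -19390/(1/(-139)) + (1/65)*(1/25) = -19390/(-1/139) + 1/1625 = -19390*(-139) + 1/1625 = 2695210 + 1/1625 = 4379716251/1625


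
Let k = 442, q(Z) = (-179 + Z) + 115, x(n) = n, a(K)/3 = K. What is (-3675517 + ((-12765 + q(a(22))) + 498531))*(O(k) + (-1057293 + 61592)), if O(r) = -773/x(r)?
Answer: 1403810496595635/442 ≈ 3.1760e+12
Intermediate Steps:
a(K) = 3*K
q(Z) = -64 + Z
O(r) = -773/r
(-3675517 + ((-12765 + q(a(22))) + 498531))*(O(k) + (-1057293 + 61592)) = (-3675517 + ((-12765 + (-64 + 3*22)) + 498531))*(-773/442 + (-1057293 + 61592)) = (-3675517 + ((-12765 + (-64 + 66)) + 498531))*(-773*1/442 - 995701) = (-3675517 + ((-12765 + 2) + 498531))*(-773/442 - 995701) = (-3675517 + (-12763 + 498531))*(-440100615/442) = (-3675517 + 485768)*(-440100615/442) = -3189749*(-440100615/442) = 1403810496595635/442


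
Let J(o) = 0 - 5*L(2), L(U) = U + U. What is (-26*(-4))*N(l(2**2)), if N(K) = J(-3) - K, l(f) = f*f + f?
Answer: -4160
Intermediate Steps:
L(U) = 2*U
l(f) = f + f**2 (l(f) = f**2 + f = f + f**2)
J(o) = -20 (J(o) = 0 - 10*2 = 0 - 5*4 = 0 - 20 = -20)
N(K) = -20 - K
(-26*(-4))*N(l(2**2)) = (-26*(-4))*(-20 - 2**2*(1 + 2**2)) = 104*(-20 - 4*(1 + 4)) = 104*(-20 - 4*5) = 104*(-20 - 1*20) = 104*(-20 - 20) = 104*(-40) = -4160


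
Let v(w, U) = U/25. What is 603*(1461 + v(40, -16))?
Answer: 22014927/25 ≈ 8.8060e+5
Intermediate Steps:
v(w, U) = U/25 (v(w, U) = U*(1/25) = U/25)
603*(1461 + v(40, -16)) = 603*(1461 + (1/25)*(-16)) = 603*(1461 - 16/25) = 603*(36509/25) = 22014927/25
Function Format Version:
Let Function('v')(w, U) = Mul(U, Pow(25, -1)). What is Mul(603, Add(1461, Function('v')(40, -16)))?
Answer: Rational(22014927, 25) ≈ 8.8060e+5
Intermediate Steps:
Function('v')(w, U) = Mul(Rational(1, 25), U) (Function('v')(w, U) = Mul(U, Rational(1, 25)) = Mul(Rational(1, 25), U))
Mul(603, Add(1461, Function('v')(40, -16))) = Mul(603, Add(1461, Mul(Rational(1, 25), -16))) = Mul(603, Add(1461, Rational(-16, 25))) = Mul(603, Rational(36509, 25)) = Rational(22014927, 25)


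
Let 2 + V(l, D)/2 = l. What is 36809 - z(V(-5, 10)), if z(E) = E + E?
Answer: 36837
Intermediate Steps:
V(l, D) = -4 + 2*l
z(E) = 2*E
36809 - z(V(-5, 10)) = 36809 - 2*(-4 + 2*(-5)) = 36809 - 2*(-4 - 10) = 36809 - 2*(-14) = 36809 - 1*(-28) = 36809 + 28 = 36837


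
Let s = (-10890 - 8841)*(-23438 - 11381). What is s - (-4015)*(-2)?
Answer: 687005659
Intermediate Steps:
s = 687013689 (s = -19731*(-34819) = 687013689)
s - (-4015)*(-2) = 687013689 - (-4015)*(-2) = 687013689 - 1*8030 = 687013689 - 8030 = 687005659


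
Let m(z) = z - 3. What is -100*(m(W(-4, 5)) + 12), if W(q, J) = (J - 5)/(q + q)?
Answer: -900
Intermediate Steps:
W(q, J) = (-5 + J)/(2*q) (W(q, J) = (-5 + J)/((2*q)) = (-5 + J)*(1/(2*q)) = (-5 + J)/(2*q))
m(z) = -3 + z
-100*(m(W(-4, 5)) + 12) = -100*((-3 + (½)*(-5 + 5)/(-4)) + 12) = -100*((-3 + (½)*(-¼)*0) + 12) = -100*((-3 + 0) + 12) = -100*(-3 + 12) = -100*9 = -900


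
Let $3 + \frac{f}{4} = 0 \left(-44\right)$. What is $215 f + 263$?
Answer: $-2317$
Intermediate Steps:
$f = -12$ ($f = -12 + 4 \cdot 0 \left(-44\right) = -12 + 4 \cdot 0 = -12 + 0 = -12$)
$215 f + 263 = 215 \left(-12\right) + 263 = -2580 + 263 = -2317$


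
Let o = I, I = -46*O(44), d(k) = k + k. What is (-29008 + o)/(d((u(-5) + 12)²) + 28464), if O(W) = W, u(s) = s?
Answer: -15516/14281 ≈ -1.0865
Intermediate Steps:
d(k) = 2*k
I = -2024 (I = -46*44 = -2024)
o = -2024
(-29008 + o)/(d((u(-5) + 12)²) + 28464) = (-29008 - 2024)/(2*(-5 + 12)² + 28464) = -31032/(2*7² + 28464) = -31032/(2*49 + 28464) = -31032/(98 + 28464) = -31032/28562 = -31032*1/28562 = -15516/14281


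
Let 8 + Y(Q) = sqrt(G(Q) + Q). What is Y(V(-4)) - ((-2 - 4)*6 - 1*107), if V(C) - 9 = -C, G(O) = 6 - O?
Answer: 135 + sqrt(6) ≈ 137.45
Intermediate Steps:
V(C) = 9 - C
Y(Q) = -8 + sqrt(6) (Y(Q) = -8 + sqrt((6 - Q) + Q) = -8 + sqrt(6))
Y(V(-4)) - ((-2 - 4)*6 - 1*107) = (-8 + sqrt(6)) - ((-2 - 4)*6 - 1*107) = (-8 + sqrt(6)) - (-6*6 - 107) = (-8 + sqrt(6)) - (-36 - 107) = (-8 + sqrt(6)) - 1*(-143) = (-8 + sqrt(6)) + 143 = 135 + sqrt(6)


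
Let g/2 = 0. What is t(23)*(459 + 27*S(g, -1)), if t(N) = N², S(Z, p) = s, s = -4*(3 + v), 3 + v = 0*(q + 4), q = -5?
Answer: 242811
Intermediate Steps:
g = 0 (g = 2*0 = 0)
v = -3 (v = -3 + 0*(-5 + 4) = -3 + 0*(-1) = -3 + 0 = -3)
s = 0 (s = -4*(3 - 3) = -4*0 = 0)
S(Z, p) = 0
t(23)*(459 + 27*S(g, -1)) = 23²*(459 + 27*0) = 529*(459 + 0) = 529*459 = 242811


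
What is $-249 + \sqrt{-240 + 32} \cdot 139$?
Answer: $-249 + 556 i \sqrt{13} \approx -249.0 + 2004.7 i$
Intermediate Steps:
$-249 + \sqrt{-240 + 32} \cdot 139 = -249 + \sqrt{-208} \cdot 139 = -249 + 4 i \sqrt{13} \cdot 139 = -249 + 556 i \sqrt{13}$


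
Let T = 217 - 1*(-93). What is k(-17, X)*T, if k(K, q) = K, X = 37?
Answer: -5270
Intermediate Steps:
T = 310 (T = 217 + 93 = 310)
k(-17, X)*T = -17*310 = -5270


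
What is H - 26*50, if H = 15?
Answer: -1285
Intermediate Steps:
H - 26*50 = 15 - 26*50 = 15 - 1300 = -1285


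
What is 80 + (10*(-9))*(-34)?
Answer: 3140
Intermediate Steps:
80 + (10*(-9))*(-34) = 80 - 90*(-34) = 80 + 3060 = 3140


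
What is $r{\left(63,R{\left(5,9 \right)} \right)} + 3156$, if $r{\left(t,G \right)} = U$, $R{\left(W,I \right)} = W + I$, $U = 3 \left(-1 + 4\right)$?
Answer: $3165$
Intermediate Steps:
$U = 9$ ($U = 3 \cdot 3 = 9$)
$R{\left(W,I \right)} = I + W$
$r{\left(t,G \right)} = 9$
$r{\left(63,R{\left(5,9 \right)} \right)} + 3156 = 9 + 3156 = 3165$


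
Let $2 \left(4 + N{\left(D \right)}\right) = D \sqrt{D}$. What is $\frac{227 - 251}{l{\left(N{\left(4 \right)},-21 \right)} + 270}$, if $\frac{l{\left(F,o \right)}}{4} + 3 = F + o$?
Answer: $- \frac{4}{29} \approx -0.13793$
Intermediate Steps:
$N{\left(D \right)} = -4 + \frac{D^{\frac{3}{2}}}{2}$ ($N{\left(D \right)} = -4 + \frac{D \sqrt{D}}{2} = -4 + \frac{D^{\frac{3}{2}}}{2}$)
$l{\left(F,o \right)} = -12 + 4 F + 4 o$ ($l{\left(F,o \right)} = -12 + 4 \left(F + o\right) = -12 + \left(4 F + 4 o\right) = -12 + 4 F + 4 o$)
$\frac{227 - 251}{l{\left(N{\left(4 \right)},-21 \right)} + 270} = \frac{227 - 251}{\left(-12 + 4 \left(-4 + \frac{4^{\frac{3}{2}}}{2}\right) + 4 \left(-21\right)\right) + 270} = - \frac{24}{\left(-12 + 4 \left(-4 + \frac{1}{2} \cdot 8\right) - 84\right) + 270} = - \frac{24}{\left(-12 + 4 \left(-4 + 4\right) - 84\right) + 270} = - \frac{24}{\left(-12 + 4 \cdot 0 - 84\right) + 270} = - \frac{24}{\left(-12 + 0 - 84\right) + 270} = - \frac{24}{-96 + 270} = - \frac{24}{174} = \left(-24\right) \frac{1}{174} = - \frac{4}{29}$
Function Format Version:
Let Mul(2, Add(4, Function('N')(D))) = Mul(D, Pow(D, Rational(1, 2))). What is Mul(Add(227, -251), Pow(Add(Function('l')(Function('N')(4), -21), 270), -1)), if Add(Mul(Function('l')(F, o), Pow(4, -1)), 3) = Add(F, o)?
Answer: Rational(-4, 29) ≈ -0.13793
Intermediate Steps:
Function('N')(D) = Add(-4, Mul(Rational(1, 2), Pow(D, Rational(3, 2)))) (Function('N')(D) = Add(-4, Mul(Rational(1, 2), Mul(D, Pow(D, Rational(1, 2))))) = Add(-4, Mul(Rational(1, 2), Pow(D, Rational(3, 2)))))
Function('l')(F, o) = Add(-12, Mul(4, F), Mul(4, o)) (Function('l')(F, o) = Add(-12, Mul(4, Add(F, o))) = Add(-12, Add(Mul(4, F), Mul(4, o))) = Add(-12, Mul(4, F), Mul(4, o)))
Mul(Add(227, -251), Pow(Add(Function('l')(Function('N')(4), -21), 270), -1)) = Mul(Add(227, -251), Pow(Add(Add(-12, Mul(4, Add(-4, Mul(Rational(1, 2), Pow(4, Rational(3, 2))))), Mul(4, -21)), 270), -1)) = Mul(-24, Pow(Add(Add(-12, Mul(4, Add(-4, Mul(Rational(1, 2), 8))), -84), 270), -1)) = Mul(-24, Pow(Add(Add(-12, Mul(4, Add(-4, 4)), -84), 270), -1)) = Mul(-24, Pow(Add(Add(-12, Mul(4, 0), -84), 270), -1)) = Mul(-24, Pow(Add(Add(-12, 0, -84), 270), -1)) = Mul(-24, Pow(Add(-96, 270), -1)) = Mul(-24, Pow(174, -1)) = Mul(-24, Rational(1, 174)) = Rational(-4, 29)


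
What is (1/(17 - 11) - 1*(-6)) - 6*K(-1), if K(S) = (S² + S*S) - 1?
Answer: ⅙ ≈ 0.16667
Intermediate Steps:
K(S) = -1 + 2*S² (K(S) = (S² + S²) - 1 = 2*S² - 1 = -1 + 2*S²)
(1/(17 - 11) - 1*(-6)) - 6*K(-1) = (1/(17 - 11) - 1*(-6)) - 6*(-1 + 2*(-1)²) = (1/6 + 6) - 6*(-1 + 2*1) = (⅙ + 6) - 6*(-1 + 2) = 37/6 - 6*1 = 37/6 - 6 = ⅙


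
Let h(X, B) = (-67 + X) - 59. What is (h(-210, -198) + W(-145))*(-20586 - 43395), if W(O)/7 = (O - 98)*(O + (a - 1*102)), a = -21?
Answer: -29145392892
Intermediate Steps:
h(X, B) = -126 + X
W(O) = 7*(-123 + O)*(-98 + O) (W(O) = 7*((O - 98)*(O + (-21 - 1*102))) = 7*((-98 + O)*(O + (-21 - 102))) = 7*((-98 + O)*(O - 123)) = 7*((-98 + O)*(-123 + O)) = 7*((-123 + O)*(-98 + O)) = 7*(-123 + O)*(-98 + O))
(h(-210, -198) + W(-145))*(-20586 - 43395) = ((-126 - 210) + (84378 - 1547*(-145) + 7*(-145)²))*(-20586 - 43395) = (-336 + (84378 + 224315 + 7*21025))*(-63981) = (-336 + (84378 + 224315 + 147175))*(-63981) = (-336 + 455868)*(-63981) = 455532*(-63981) = -29145392892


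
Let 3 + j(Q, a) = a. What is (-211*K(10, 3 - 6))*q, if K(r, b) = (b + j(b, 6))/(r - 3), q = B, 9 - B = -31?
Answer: 0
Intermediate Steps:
j(Q, a) = -3 + a
B = 40 (B = 9 - 1*(-31) = 9 + 31 = 40)
q = 40
K(r, b) = (3 + b)/(-3 + r) (K(r, b) = (b + (-3 + 6))/(r - 3) = (b + 3)/(-3 + r) = (3 + b)/(-3 + r))
(-211*K(10, 3 - 6))*q = -211*(3 + (3 - 6))/(-3 + 10)*40 = -211*(3 - 3)/7*40 = -211*0/7*40 = -211*0*40 = 0*40 = 0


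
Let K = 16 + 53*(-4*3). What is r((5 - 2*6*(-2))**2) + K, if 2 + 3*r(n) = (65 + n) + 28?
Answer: -928/3 ≈ -309.33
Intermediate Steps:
r(n) = 91/3 + n/3 (r(n) = -2/3 + ((65 + n) + 28)/3 = -2/3 + (93 + n)/3 = -2/3 + (31 + n/3) = 91/3 + n/3)
K = -620 (K = 16 + 53*(-12) = 16 - 636 = -620)
r((5 - 2*6*(-2))**2) + K = (91/3 + (5 - 2*6*(-2))**2/3) - 620 = (91/3 + (5 - 12*(-2))**2/3) - 620 = (91/3 + (5 + 24)**2/3) - 620 = (91/3 + (1/3)*29**2) - 620 = (91/3 + (1/3)*841) - 620 = (91/3 + 841/3) - 620 = 932/3 - 620 = -928/3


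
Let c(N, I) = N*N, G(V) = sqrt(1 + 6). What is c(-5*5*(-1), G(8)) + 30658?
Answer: 31283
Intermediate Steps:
G(V) = sqrt(7)
c(N, I) = N**2
c(-5*5*(-1), G(8)) + 30658 = (-5*5*(-1))**2 + 30658 = (-25*(-1))**2 + 30658 = 25**2 + 30658 = 625 + 30658 = 31283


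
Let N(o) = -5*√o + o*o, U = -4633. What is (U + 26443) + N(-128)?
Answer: 38194 - 40*I*√2 ≈ 38194.0 - 56.569*I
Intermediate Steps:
N(o) = o² - 5*√o (N(o) = -5*√o + o² = o² - 5*√o)
(U + 26443) + N(-128) = (-4633 + 26443) + ((-128)² - 40*I*√2) = 21810 + (16384 - 40*I*√2) = 38194 - 40*I*√2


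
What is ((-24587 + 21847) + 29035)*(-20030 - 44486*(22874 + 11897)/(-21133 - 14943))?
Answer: 373670277615/622 ≈ 6.0076e+8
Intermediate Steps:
((-24587 + 21847) + 29035)*(-20030 - 44486*(22874 + 11897)/(-21133 - 14943)) = (-2740 + 29035)*(-20030 - 44486/((-36076/34771))) = 26295*(-20030 - 44486/((-36076*1/34771))) = 26295*(-20030 - 44486/(-1244/1199)) = 26295*(-20030 - 44486*(-1199/1244)) = 26295*(-20030 + 26669357/622) = 26295*(14210697/622) = 373670277615/622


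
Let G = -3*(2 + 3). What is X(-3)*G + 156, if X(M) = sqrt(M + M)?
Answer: 156 - 15*I*sqrt(6) ≈ 156.0 - 36.742*I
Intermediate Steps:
X(M) = sqrt(2)*sqrt(M) (X(M) = sqrt(2*M) = sqrt(2)*sqrt(M))
G = -15 (G = -3*5 = -15)
X(-3)*G + 156 = (sqrt(2)*sqrt(-3))*(-15) + 156 = (sqrt(2)*(I*sqrt(3)))*(-15) + 156 = (I*sqrt(6))*(-15) + 156 = -15*I*sqrt(6) + 156 = 156 - 15*I*sqrt(6)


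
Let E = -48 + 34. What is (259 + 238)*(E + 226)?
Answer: 105364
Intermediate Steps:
E = -14
(259 + 238)*(E + 226) = (259 + 238)*(-14 + 226) = 497*212 = 105364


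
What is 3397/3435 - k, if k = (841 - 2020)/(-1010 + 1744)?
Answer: 6543263/2521290 ≈ 2.5952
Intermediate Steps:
k = -1179/734 ≈ -1.6063
3397/3435 - k = 3397/3435 - 1*(-1179/734) = 3397*(1/3435) + 1179/734 = 3397/3435 + 1179/734 = 6543263/2521290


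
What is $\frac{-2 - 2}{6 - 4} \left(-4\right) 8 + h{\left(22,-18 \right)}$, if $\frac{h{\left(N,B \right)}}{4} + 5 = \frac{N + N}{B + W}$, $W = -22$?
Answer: $\frac{198}{5} \approx 39.6$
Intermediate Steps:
$h{\left(N,B \right)} = -20 + \frac{8 N}{-22 + B}$ ($h{\left(N,B \right)} = -20 + 4 \frac{N + N}{B - 22} = -20 + 4 \frac{2 N}{-22 + B} = -20 + \frac{8 N}{-22 + B}$)
$\frac{-2 - 2}{6 - 4} \left(-4\right) 8 + h{\left(22,-18 \right)} = \frac{-2 - 2}{6 - 4} \left(-4\right) 8 + \frac{4 \left(110 - -90 + 2 \cdot 22\right)}{-22 - 18} = - \frac{4}{2} \left(-4\right) 8 + \frac{4 \left(110 + 90 + 44\right)}{-40} = \left(-4\right) \frac{1}{2} \left(-4\right) 8 + 4 \left(- \frac{1}{40}\right) 244 = \left(-2\right) \left(-4\right) 8 - \frac{122}{5} = 8 \cdot 8 - \frac{122}{5} = 64 - \frac{122}{5} = \frac{198}{5}$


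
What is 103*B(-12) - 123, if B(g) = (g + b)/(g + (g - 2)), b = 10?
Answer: -1496/13 ≈ -115.08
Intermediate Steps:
B(g) = (10 + g)/(-2 + 2*g) (B(g) = (g + 10)/(g + (g - 2)) = (10 + g)/(g + (-2 + g)) = (10 + g)/(-2 + 2*g))
103*B(-12) - 123 = 103*((10 - 12)/(2*(-1 - 12))) - 123 = 103*((1/2)*(-2)/(-13)) - 123 = 103*((1/2)*(-1/13)*(-2)) - 123 = 103*(1/13) - 123 = 103/13 - 123 = -1496/13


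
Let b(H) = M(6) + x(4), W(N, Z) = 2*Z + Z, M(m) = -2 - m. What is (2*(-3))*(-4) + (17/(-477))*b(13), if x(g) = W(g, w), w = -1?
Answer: 11635/477 ≈ 24.392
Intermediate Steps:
W(N, Z) = 3*Z
x(g) = -3 (x(g) = 3*(-1) = -3)
b(H) = -11 (b(H) = (-2 - 1*6) - 3 = (-2 - 6) - 3 = -8 - 3 = -11)
(2*(-3))*(-4) + (17/(-477))*b(13) = (2*(-3))*(-4) + (17/(-477))*(-11) = -6*(-4) + (17*(-1/477))*(-11) = 24 - 17/477*(-11) = 24 + 187/477 = 11635/477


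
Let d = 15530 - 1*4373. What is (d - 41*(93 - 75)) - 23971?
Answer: -13552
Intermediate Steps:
d = 11157 (d = 15530 - 4373 = 11157)
(d - 41*(93 - 75)) - 23971 = (11157 - 41*(93 - 75)) - 23971 = (11157 - 41*18) - 23971 = (11157 - 738) - 23971 = 10419 - 23971 = -13552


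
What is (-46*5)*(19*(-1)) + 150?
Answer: 4520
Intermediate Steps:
(-46*5)*(19*(-1)) + 150 = -230*(-19) + 150 = 4370 + 150 = 4520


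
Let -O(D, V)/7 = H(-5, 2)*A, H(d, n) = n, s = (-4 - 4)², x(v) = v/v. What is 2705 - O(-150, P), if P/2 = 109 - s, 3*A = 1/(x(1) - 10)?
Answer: 73021/27 ≈ 2704.5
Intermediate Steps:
x(v) = 1
s = 64 (s = (-8)² = 64)
A = -1/27 (A = 1/(3*(1 - 10)) = (⅓)/(-9) = (⅓)*(-⅑) = -1/27 ≈ -0.037037)
P = 90 (P = 2*(109 - 1*64) = 2*(109 - 64) = 2*45 = 90)
O(D, V) = 14/27 (O(D, V) = -14*(-1)/27 = -7*(-2/27) = 14/27)
2705 - O(-150, P) = 2705 - 1*14/27 = 2705 - 14/27 = 73021/27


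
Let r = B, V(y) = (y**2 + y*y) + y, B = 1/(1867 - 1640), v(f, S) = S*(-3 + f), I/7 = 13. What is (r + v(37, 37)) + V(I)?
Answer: 4065798/227 ≈ 17911.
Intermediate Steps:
I = 91 (I = 7*13 = 91)
B = 1/227 ≈ 0.0044053
V(y) = y + 2*y**2 (V(y) = (y**2 + y**2) + y = 2*y**2 + y = y + 2*y**2)
r = 1/227 ≈ 0.0044053
(r + v(37, 37)) + V(I) = (1/227 + 37*(-3 + 37)) + 91*(1 + 2*91) = (1/227 + 37*34) + 91*(1 + 182) = (1/227 + 1258) + 91*183 = 285567/227 + 16653 = 4065798/227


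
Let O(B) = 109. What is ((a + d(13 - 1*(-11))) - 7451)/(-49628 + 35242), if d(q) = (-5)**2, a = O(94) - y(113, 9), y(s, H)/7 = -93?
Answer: 3333/7193 ≈ 0.46337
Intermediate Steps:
y(s, H) = -651 (y(s, H) = 7*(-93) = -651)
a = 760 (a = 109 - 1*(-651) = 109 + 651 = 760)
d(q) = 25
((a + d(13 - 1*(-11))) - 7451)/(-49628 + 35242) = ((760 + 25) - 7451)/(-49628 + 35242) = (785 - 7451)/(-14386) = -6666*(-1/14386) = 3333/7193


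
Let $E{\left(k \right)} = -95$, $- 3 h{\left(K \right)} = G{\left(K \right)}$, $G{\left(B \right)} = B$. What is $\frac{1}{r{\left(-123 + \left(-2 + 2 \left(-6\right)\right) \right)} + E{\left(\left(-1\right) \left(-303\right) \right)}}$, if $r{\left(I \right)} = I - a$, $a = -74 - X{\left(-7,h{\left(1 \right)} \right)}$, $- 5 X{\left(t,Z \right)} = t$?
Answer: $- \frac{5}{783} \approx -0.0063857$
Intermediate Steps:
$h{\left(K \right)} = - \frac{K}{3}$
$X{\left(t,Z \right)} = - \frac{t}{5}$
$a = - \frac{377}{5}$ ($a = -74 - \left(- \frac{1}{5}\right) \left(-7\right) = -74 - \frac{7}{5} = - \frac{377}{5} \approx -75.4$)
$r{\left(I \right)} = \frac{377}{5} + I$ ($r{\left(I \right)} = I - - \frac{377}{5} = I + \frac{377}{5} = \frac{377}{5} + I$)
$\frac{1}{r{\left(-123 + \left(-2 + 2 \left(-6\right)\right) \right)} + E{\left(\left(-1\right) \left(-303\right) \right)}} = \frac{1}{\left(\frac{377}{5} + \left(-123 + \left(-2 + 2 \left(-6\right)\right)\right)\right) - 95} = \frac{1}{\left(\frac{377}{5} - 137\right) - 95} = \frac{1}{- \frac{308}{5} - 95} = \frac{1}{- \frac{783}{5}} = - \frac{5}{783}$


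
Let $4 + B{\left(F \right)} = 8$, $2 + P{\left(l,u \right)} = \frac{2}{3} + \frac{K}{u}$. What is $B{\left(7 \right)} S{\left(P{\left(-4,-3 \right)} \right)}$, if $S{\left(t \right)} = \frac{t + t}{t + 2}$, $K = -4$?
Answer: $0$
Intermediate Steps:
$P{\left(l,u \right)} = - \frac{4}{3} - \frac{4}{u}$ ($P{\left(l,u \right)} = -2 + \left(\frac{2}{3} - \frac{4}{u}\right) = - \frac{4}{3} - \frac{4}{u}$)
$B{\left(F \right)} = 4$ ($B{\left(F \right)} = -4 + 8 = 4$)
$S{\left(t \right)} = \frac{2 t}{2 + t}$
$B{\left(7 \right)} S{\left(P{\left(-4,-3 \right)} \right)} = 4 \frac{2 \left(- \frac{4}{3} - \frac{4}{-3}\right)}{2 - \left(\frac{4}{3} + \frac{4}{-3}\right)} = 4 \frac{2 \left(- \frac{4}{3} - - \frac{4}{3}\right)}{2 - 0} = 4 \frac{2 \left(- \frac{4}{3} + \frac{4}{3}\right)}{2 + \left(- \frac{4}{3} + \frac{4}{3}\right)} = 4 \cdot 2 \cdot 0 \frac{1}{2 + 0} = 4 \cdot 2 \cdot 0 \cdot \frac{1}{2} = 4 \cdot 0 = 0$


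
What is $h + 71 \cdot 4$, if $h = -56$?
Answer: $228$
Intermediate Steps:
$h + 71 \cdot 4 = -56 + 71 \cdot 4 = -56 + 284 = 228$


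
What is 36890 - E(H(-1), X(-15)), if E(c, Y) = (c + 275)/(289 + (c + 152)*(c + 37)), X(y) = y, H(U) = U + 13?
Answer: 307108963/8325 ≈ 36890.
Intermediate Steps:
H(U) = 13 + U
E(c, Y) = (275 + c)/(289 + (37 + c)*(152 + c)) (E(c, Y) = (275 + c)/(289 + (152 + c)*(37 + c)) = (275 + c)/(289 + (37 + c)*(152 + c)))
36890 - E(H(-1), X(-15)) = 36890 - (275 + (13 - 1))/(5913 + (13 - 1)² + 189*(13 - 1)) = 36890 - (275 + 12)/(5913 + 12² + 189*12) = 36890 - 287/(5913 + 144 + 2268) = 36890 - 287/8325 = 307108963/8325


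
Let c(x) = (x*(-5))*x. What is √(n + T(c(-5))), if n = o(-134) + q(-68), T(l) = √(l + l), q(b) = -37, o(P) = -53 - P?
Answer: √(44 + 5*I*√10) ≈ 6.7363 + 1.1736*I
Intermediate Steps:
c(x) = -5*x² (c(x) = (-5*x)*x = -5*x²)
T(l) = √2*√l (T(l) = √(2*l) = √2*√l)
n = 44 (n = (-53 - 1*(-134)) - 37 = (-53 + 134) - 37 = 81 - 37 = 44)
√(n + T(c(-5))) = √(44 + √2*√(-5*(-5)²)) = √(44 + √2*√(-5*25)) = √(44 + √2*√(-125)) = √(44 + √2*(5*I*√5)) = √(44 + 5*I*√10)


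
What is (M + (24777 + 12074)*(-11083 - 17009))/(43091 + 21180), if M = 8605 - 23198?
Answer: -1035232885/64271 ≈ -16107.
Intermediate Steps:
M = -14593
(M + (24777 + 12074)*(-11083 - 17009))/(43091 + 21180) = (-14593 + (24777 + 12074)*(-11083 - 17009))/(43091 + 21180) = (-14593 + 36851*(-28092))/64271 = (-14593 - 1035218292)*(1/64271) = -1035232885*1/64271 = -1035232885/64271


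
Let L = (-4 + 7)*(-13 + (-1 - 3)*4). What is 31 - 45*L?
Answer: 3946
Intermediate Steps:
L = -87 (L = 3*(-13 - 4*4) = 3*(-13 - 16) = 3*(-29) = -87)
31 - 45*L = 31 - 45*(-87) = 31 + 3915 = 3946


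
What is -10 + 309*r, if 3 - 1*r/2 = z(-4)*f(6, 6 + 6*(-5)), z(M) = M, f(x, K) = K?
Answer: -57484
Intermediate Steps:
r = -186 (r = 6 - (-8)*(6 + 6*(-5)) = 6 - (-8)*(6 - 30) = 6 - (-8)*(-24) = 6 - 2*96 = 6 - 192 = -186)
-10 + 309*r = -10 + 309*(-186) = -10 - 57474 = -57484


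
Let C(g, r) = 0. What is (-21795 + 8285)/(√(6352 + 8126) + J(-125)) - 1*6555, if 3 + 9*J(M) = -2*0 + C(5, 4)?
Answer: -854163585/130301 - 121590*√14478/130301 ≈ -6667.6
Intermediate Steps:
J(M) = -⅓ (J(M) = -⅓ + (-2*0 + 0)/9 = -⅓ + (0 + 0)/9 = -⅓ + (⅑)*0 = -⅓ + 0 = -⅓)
(-21795 + 8285)/(√(6352 + 8126) + J(-125)) - 1*6555 = (-21795 + 8285)/(√(6352 + 8126) - ⅓) - 1*6555 = -13510/(√14478 - ⅓) - 6555 = -13510/(-⅓ + √14478) - 6555 = -6555 - 13510/(-⅓ + √14478)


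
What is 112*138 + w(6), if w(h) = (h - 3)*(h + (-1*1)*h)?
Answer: 15456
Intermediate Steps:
w(h) = 0 (w(h) = (-3 + h)*(h - h) = (-3 + h)*0 = 0)
112*138 + w(6) = 112*138 + 0 = 15456 + 0 = 15456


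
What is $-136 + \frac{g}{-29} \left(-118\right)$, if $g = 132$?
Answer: $\frac{11632}{29} \approx 401.1$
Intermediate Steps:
$-136 + \frac{g}{-29} \left(-118\right) = -136 + \frac{132}{-29} \left(-118\right) = -136 + 132 \left(- \frac{1}{29}\right) \left(-118\right) = -136 - - \frac{15576}{29} = -136 + \frac{15576}{29} = \frac{11632}{29}$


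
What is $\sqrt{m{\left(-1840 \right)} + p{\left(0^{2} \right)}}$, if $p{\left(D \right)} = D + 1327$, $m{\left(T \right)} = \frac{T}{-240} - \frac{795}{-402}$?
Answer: $\frac{\sqrt{216007062}}{402} \approx 36.56$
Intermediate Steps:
$m{\left(T \right)} = \frac{265}{134} - \frac{T}{240}$ ($m{\left(T \right)} = T \left(- \frac{1}{240}\right) - - \frac{265}{134} = - \frac{T}{240} + \frac{265}{134} = \frac{265}{134} - \frac{T}{240}$)
$p{\left(D \right)} = 1327 + D$
$\sqrt{m{\left(-1840 \right)} + p{\left(0^{2} \right)}} = \sqrt{\left(\frac{265}{134} - - \frac{23}{3}\right) + \left(1327 + 0^{2}\right)} = \sqrt{\left(\frac{265}{134} + \frac{23}{3}\right) + \left(1327 + 0\right)} = \sqrt{\frac{3877}{402} + 1327} = \sqrt{\frac{537331}{402}} = \frac{\sqrt{216007062}}{402}$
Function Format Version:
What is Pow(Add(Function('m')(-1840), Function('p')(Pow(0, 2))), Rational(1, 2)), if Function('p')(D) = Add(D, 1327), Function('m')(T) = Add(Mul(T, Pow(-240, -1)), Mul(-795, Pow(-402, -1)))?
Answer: Mul(Rational(1, 402), Pow(216007062, Rational(1, 2))) ≈ 36.560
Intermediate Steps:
Function('m')(T) = Add(Rational(265, 134), Mul(Rational(-1, 240), T)) (Function('m')(T) = Add(Mul(T, Rational(-1, 240)), Mul(-795, Rational(-1, 402))) = Add(Mul(Rational(-1, 240), T), Rational(265, 134)) = Add(Rational(265, 134), Mul(Rational(-1, 240), T)))
Function('p')(D) = Add(1327, D)
Pow(Add(Function('m')(-1840), Function('p')(Pow(0, 2))), Rational(1, 2)) = Pow(Add(Add(Rational(265, 134), Mul(Rational(-1, 240), -1840)), Add(1327, Pow(0, 2))), Rational(1, 2)) = Pow(Add(Add(Rational(265, 134), Rational(23, 3)), Add(1327, 0)), Rational(1, 2)) = Pow(Add(Rational(3877, 402), 1327), Rational(1, 2)) = Pow(Rational(537331, 402), Rational(1, 2)) = Mul(Rational(1, 402), Pow(216007062, Rational(1, 2)))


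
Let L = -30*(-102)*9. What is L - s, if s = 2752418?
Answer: -2724878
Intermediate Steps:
L = 27540 (L = 3060*9 = 27540)
L - s = 27540 - 1*2752418 = 27540 - 2752418 = -2724878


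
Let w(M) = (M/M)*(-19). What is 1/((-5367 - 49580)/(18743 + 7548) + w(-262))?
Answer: -26291/554476 ≈ -0.047416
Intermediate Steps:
w(M) = -19 (w(M) = 1*(-19) = -19)
1/((-5367 - 49580)/(18743 + 7548) + w(-262)) = 1/((-5367 - 49580)/(18743 + 7548) - 19) = 1/(-54947/26291 - 19) = 1/(-554476/26291) = -26291/554476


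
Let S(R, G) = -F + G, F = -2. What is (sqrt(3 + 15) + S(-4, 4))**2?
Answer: 54 + 36*sqrt(2) ≈ 104.91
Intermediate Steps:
S(R, G) = 2 + G (S(R, G) = -1*(-2) + G = 2 + G)
(sqrt(3 + 15) + S(-4, 4))**2 = (sqrt(3 + 15) + (2 + 4))**2 = (sqrt(18) + 6)**2 = (3*sqrt(2) + 6)**2 = (6 + 3*sqrt(2))**2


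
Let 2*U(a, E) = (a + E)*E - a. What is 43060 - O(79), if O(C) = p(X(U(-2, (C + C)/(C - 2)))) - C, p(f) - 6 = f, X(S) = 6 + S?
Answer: 255693738/5929 ≈ 43126.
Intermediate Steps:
U(a, E) = -a/2 + E*(E + a)/2 (U(a, E) = ((a + E)*E - a)/2 = ((E + a)*E - a)/2 = (E*(E + a) - a)/2 = (-a + E*(E + a))/2 = -a/2 + E*(E + a)/2)
p(f) = 6 + f
O(C) = 13 - C - 2*C/(-2 + C) + 2*C²/(-2 + C)² (O(C) = (6 + (6 + (((C + C)/(C - 2))²/2 - ½*(-2) + (½)*((C + C)/(C - 2))*(-2)))) - C = (6 + (6 + (((2*C)/(-2 + C))²/2 + 1 + (½)*((2*C)/(-2 + C))*(-2)))) - C = (6 + (6 + ((2*C/(-2 + C))²/2 + 1 + (½)*(2*C/(-2 + C))*(-2)))) - C = (6 + (6 + ((4*C²/(-2 + C)²)/2 + 1 - 2*C/(-2 + C)))) - C = (6 + (6 + (2*C²/(-2 + C)² + 1 - 2*C/(-2 + C)))) - C = (6 + (6 + (1 - 2*C/(-2 + C) + 2*C²/(-2 + C)²))) - C = (6 + (7 - 2*C/(-2 + C) + 2*C²/(-2 + C)²)) - C = (13 - 2*C/(-2 + C) + 2*C²/(-2 + C)²) - C = 13 - C - 2*C/(-2 + C) + 2*C²/(-2 + C)²)
43060 - O(79) = 43060 - (52 - 1*79³ - 52*79 + 17*79²)/(4 + 79² - 4*79) = 43060 - (52 - 1*493039 - 4108 + 17*6241)/(4 + 6241 - 316) = 43060 - (52 - 493039 - 4108 + 106097)/5929 = 43060 - (-390998)/5929 = 43060 - 1*(-390998/5929) = 43060 + 390998/5929 = 255693738/5929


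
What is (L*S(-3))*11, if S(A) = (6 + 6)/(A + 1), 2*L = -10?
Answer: 330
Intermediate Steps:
L = -5 (L = (½)*(-10) = -5)
S(A) = 12/(1 + A)
(L*S(-3))*11 = -60/(1 - 3)*11 = -60/(-2)*11 = -60*(-1)/2*11 = -5*(-6)*11 = 30*11 = 330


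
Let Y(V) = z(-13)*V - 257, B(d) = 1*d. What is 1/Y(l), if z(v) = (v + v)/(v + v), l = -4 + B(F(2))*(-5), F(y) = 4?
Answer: -1/281 ≈ -0.0035587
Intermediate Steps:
B(d) = d
l = -24 (l = -4 + 4*(-5) = -4 - 20 = -24)
z(v) = 1 (z(v) = (2*v)/((2*v)) = (2*v)*(1/(2*v)) = 1)
Y(V) = -257 + V (Y(V) = 1*V - 257 = V - 257 = -257 + V)
1/Y(l) = 1/(-257 - 24) = 1/(-281) = -1/281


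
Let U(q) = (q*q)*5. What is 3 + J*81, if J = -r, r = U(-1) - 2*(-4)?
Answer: -1050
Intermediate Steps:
U(q) = 5*q² (U(q) = q²*5 = 5*q²)
r = 13 (r = 5*(-1)² - 2*(-4) = 5*1 + 8 = 5 + 8 = 13)
J = -13 (J = -1*13 = -13)
3 + J*81 = 3 - 13*81 = 3 - 1053 = -1050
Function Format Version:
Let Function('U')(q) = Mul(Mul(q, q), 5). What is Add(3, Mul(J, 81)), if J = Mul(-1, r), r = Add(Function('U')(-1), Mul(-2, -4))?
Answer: -1050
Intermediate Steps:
Function('U')(q) = Mul(5, Pow(q, 2)) (Function('U')(q) = Mul(Pow(q, 2), 5) = Mul(5, Pow(q, 2)))
r = 13 (r = Add(Mul(5, Pow(-1, 2)), Mul(-2, -4)) = Add(Mul(5, 1), 8) = Add(5, 8) = 13)
J = -13 (J = Mul(-1, 13) = -13)
Add(3, Mul(J, 81)) = Add(3, Mul(-13, 81)) = Add(3, -1053) = -1050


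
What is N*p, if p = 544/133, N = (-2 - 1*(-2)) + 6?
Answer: 3264/133 ≈ 24.541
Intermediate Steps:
N = 6 (N = (-2 + 2) + 6 = 0 + 6 = 6)
p = 544/133 (p = 544*(1/133) = 544/133 ≈ 4.0902)
N*p = 6*(544/133) = 3264/133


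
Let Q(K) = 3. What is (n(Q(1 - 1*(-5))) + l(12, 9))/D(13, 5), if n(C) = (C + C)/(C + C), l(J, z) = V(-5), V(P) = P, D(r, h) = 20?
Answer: -1/5 ≈ -0.20000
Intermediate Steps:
l(J, z) = -5
n(C) = 1 (n(C) = (2*C)/((2*C)) = (2*C)*(1/(2*C)) = 1)
(n(Q(1 - 1*(-5))) + l(12, 9))/D(13, 5) = (1 - 5)/20 = -4*1/20 = -1/5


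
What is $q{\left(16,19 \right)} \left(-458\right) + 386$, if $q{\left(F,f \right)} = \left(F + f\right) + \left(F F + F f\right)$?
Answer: $-272124$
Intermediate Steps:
$q{\left(F,f \right)} = F + f + F^{2} + F f$ ($q{\left(F,f \right)} = \left(F + f\right) + \left(F^{2} + F f\right) = F + f + F^{2} + F f$)
$q{\left(16,19 \right)} \left(-458\right) + 386 = \left(16 + 19 + 16^{2} + 16 \cdot 19\right) \left(-458\right) + 386 = \left(16 + 19 + 256 + 304\right) \left(-458\right) + 386 = 595 \left(-458\right) + 386 = -272510 + 386 = -272124$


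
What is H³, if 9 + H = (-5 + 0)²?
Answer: 4096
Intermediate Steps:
H = 16 (H = -9 + (-5 + 0)² = -9 + (-5)² = -9 + 25 = 16)
H³ = 16³ = 4096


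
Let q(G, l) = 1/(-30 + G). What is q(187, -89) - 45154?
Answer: -7089177/157 ≈ -45154.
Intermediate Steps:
q(187, -89) - 45154 = 1/(-30 + 187) - 45154 = 1/157 - 45154 = -7089177/157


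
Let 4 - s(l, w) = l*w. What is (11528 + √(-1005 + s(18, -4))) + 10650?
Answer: 22178 + I*√929 ≈ 22178.0 + 30.479*I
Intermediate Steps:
s(l, w) = 4 - l*w
(11528 + √(-1005 + s(18, -4))) + 10650 = (11528 + √(-1005 + (4 - 1*18*(-4)))) + 10650 = (11528 + √(-1005 + (4 + 72))) + 10650 = (11528 + √(-1005 + 76)) + 10650 = (11528 + √(-929)) + 10650 = (11528 + I*√929) + 10650 = 22178 + I*√929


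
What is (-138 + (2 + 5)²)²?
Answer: 7921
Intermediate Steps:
(-138 + (2 + 5)²)² = (-138 + 7²)² = (-138 + 49)² = (-89)² = 7921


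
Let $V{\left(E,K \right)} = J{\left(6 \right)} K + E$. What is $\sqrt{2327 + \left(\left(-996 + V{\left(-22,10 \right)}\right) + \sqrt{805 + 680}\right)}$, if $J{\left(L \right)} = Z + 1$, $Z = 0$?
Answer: $\sqrt{1319 + 3 \sqrt{165}} \approx 36.845$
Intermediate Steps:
$J{\left(L \right)} = 1$ ($J{\left(L \right)} = 0 + 1 = 1$)
$V{\left(E,K \right)} = E + K$ ($V{\left(E,K \right)} = 1 K + E = K + E = E + K$)
$\sqrt{2327 + \left(\left(-996 + V{\left(-22,10 \right)}\right) + \sqrt{805 + 680}\right)} = \sqrt{2327 + \left(\left(-996 + \left(-22 + 10\right)\right) + \sqrt{805 + 680}\right)} = \sqrt{2327 + \left(\left(-996 - 12\right) + \sqrt{1485}\right)} = \sqrt{2327 - \left(1008 - 3 \sqrt{165}\right)} = \sqrt{1319 + 3 \sqrt{165}}$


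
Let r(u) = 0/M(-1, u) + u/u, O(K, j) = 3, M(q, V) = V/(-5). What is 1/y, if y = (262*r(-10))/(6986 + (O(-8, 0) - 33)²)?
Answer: 3943/131 ≈ 30.099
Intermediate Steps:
M(q, V) = -V/5 (M(q, V) = V*(-⅕) = -V/5)
r(u) = 1 (r(u) = 0/((-u/5)) + u/u = 0*(-5/u) + 1 = 0 + 1 = 1)
y = 131/3943 (y = (262*1)/(6986 + (3 - 33)²) = 262/(6986 + (-30)²) = 262/(6986 + 900) = 262/7886 = 262*(1/7886) = 131/3943 ≈ 0.033223)
1/y = 1/(131/3943) = 3943/131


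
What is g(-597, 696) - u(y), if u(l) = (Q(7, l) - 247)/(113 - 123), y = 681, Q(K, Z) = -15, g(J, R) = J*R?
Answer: -2077691/5 ≈ -4.1554e+5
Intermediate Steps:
u(l) = 131/5 (u(l) = (-15 - 247)/(113 - 123) = -262/(-10) = -262*(-⅒) = 131/5)
g(-597, 696) - u(y) = -597*696 - 1*131/5 = -415512 - 131/5 = -2077691/5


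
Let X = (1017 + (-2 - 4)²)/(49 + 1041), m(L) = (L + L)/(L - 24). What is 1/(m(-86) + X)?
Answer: 11990/30331 ≈ 0.39531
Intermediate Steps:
m(L) = 2*L/(-24 + L) (m(L) = (2*L)/(-24 + L) = 2*L/(-24 + L))
X = 1053/1090 (X = (1017 + (-6)²)/1090 = (1017 + 36)*(1/1090) = 1053*(1/1090) = 1053/1090 ≈ 0.96605)
1/(m(-86) + X) = 1/(2*(-86)/(-24 - 86) + 1053/1090) = 1/(2*(-86)/(-110) + 1053/1090) = 1/(2*(-86)*(-1/110) + 1053/1090) = 1/(86/55 + 1053/1090) = 1/(30331/11990) = 11990/30331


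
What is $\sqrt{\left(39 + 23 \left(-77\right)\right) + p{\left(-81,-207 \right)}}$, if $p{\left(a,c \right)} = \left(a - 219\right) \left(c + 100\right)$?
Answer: $4 \sqrt{1898} \approx 174.26$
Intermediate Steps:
$p{\left(a,c \right)} = \left(-219 + a\right) \left(100 + c\right)$
$\sqrt{\left(39 + 23 \left(-77\right)\right) + p{\left(-81,-207 \right)}} = \sqrt{\left(39 + 23 \left(-77\right)\right) - -32100} = \sqrt{\left(39 - 1771\right) + \left(-21900 + 45333 - 8100 + 16767\right)} = \sqrt{-1732 + 32100} = \sqrt{30368} = 4 \sqrt{1898}$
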